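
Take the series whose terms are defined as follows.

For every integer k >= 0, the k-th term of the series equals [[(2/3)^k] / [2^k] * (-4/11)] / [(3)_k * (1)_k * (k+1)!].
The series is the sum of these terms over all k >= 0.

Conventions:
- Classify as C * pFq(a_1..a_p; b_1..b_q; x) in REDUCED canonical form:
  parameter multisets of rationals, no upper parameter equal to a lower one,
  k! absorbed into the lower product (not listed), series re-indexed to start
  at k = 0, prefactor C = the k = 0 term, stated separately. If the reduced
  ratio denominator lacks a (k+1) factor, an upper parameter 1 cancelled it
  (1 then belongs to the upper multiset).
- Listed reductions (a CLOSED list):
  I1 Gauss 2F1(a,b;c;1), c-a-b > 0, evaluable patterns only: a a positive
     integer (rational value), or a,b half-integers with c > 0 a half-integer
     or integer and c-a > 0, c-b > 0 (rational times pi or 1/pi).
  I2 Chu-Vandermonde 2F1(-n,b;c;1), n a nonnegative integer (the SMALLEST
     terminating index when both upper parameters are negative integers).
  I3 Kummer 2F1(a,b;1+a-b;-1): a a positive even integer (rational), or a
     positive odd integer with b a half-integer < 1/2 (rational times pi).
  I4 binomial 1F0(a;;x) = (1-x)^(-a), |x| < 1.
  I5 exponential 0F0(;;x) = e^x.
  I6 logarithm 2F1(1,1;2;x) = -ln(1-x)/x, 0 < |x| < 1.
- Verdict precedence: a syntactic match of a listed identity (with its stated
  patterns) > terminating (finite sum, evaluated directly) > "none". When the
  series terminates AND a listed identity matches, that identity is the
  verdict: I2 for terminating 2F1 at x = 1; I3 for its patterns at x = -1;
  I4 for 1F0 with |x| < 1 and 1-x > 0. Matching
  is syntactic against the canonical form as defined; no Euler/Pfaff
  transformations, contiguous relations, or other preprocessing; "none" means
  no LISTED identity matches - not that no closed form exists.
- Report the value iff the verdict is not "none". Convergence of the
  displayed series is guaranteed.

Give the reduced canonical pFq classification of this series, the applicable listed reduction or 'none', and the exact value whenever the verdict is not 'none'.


Reduced: x = 1/3, 0F2, upper = {-}, lower = {2, 3}, C = -4/11. Verdict: none. A 0F2 with upper {-} fits none of I1-I6 at x = 1/3; the sum runs forever.

First insight: from the first term -4/11: the two k-th powers (C = -4/11) combine into one argument.
Consecutive-term ratio: r(k) = (1/3) * 1 / [(k+2) (k+3) (k+1)] - rational in k. x = (1/3); t_0 = -4/11; negate the roots.


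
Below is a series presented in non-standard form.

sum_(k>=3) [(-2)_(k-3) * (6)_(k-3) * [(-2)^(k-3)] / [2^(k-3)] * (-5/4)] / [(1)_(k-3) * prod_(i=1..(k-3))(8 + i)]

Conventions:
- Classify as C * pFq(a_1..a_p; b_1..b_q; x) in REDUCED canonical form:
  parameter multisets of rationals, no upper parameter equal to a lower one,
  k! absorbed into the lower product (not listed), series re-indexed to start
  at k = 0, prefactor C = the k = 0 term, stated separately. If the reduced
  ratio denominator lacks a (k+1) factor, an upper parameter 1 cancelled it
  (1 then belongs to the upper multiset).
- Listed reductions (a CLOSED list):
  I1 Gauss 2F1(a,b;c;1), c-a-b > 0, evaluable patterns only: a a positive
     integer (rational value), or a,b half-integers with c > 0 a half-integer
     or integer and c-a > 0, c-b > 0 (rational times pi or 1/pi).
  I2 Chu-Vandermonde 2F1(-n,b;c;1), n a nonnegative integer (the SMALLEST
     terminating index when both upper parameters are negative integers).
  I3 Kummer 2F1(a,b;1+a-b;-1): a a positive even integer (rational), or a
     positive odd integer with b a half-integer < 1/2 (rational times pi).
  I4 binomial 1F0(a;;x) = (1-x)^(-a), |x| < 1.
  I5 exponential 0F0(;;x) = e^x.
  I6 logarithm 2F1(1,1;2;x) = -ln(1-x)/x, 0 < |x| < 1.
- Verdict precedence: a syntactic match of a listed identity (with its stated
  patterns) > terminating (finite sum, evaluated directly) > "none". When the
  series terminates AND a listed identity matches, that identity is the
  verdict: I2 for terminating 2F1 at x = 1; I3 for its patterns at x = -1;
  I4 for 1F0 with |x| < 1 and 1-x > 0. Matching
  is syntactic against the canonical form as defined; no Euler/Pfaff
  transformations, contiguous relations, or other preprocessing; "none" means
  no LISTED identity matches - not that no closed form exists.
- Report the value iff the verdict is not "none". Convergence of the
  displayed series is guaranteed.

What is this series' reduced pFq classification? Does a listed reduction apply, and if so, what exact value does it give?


Key step: t_0 = -5/4 here, and (1)_k (C = -5/4, x = -1) is k! itself.
Consecutive-term ratio: r(k) = (-1) * (k-2) (k+6) / [(k+9) (k+1)] ; factor over Q: parameters, x = (-1), and C = -5/4.

Classification (C = -5/4): 2F1 with upper {-2, 6}, lower {9}, argument x = -1. Verdict: Kummer's theorem (I3) applies (x = -1; c = 9 equals 1+a-b for upper {-2, 6}: listed pattern). Hence: -7/2.


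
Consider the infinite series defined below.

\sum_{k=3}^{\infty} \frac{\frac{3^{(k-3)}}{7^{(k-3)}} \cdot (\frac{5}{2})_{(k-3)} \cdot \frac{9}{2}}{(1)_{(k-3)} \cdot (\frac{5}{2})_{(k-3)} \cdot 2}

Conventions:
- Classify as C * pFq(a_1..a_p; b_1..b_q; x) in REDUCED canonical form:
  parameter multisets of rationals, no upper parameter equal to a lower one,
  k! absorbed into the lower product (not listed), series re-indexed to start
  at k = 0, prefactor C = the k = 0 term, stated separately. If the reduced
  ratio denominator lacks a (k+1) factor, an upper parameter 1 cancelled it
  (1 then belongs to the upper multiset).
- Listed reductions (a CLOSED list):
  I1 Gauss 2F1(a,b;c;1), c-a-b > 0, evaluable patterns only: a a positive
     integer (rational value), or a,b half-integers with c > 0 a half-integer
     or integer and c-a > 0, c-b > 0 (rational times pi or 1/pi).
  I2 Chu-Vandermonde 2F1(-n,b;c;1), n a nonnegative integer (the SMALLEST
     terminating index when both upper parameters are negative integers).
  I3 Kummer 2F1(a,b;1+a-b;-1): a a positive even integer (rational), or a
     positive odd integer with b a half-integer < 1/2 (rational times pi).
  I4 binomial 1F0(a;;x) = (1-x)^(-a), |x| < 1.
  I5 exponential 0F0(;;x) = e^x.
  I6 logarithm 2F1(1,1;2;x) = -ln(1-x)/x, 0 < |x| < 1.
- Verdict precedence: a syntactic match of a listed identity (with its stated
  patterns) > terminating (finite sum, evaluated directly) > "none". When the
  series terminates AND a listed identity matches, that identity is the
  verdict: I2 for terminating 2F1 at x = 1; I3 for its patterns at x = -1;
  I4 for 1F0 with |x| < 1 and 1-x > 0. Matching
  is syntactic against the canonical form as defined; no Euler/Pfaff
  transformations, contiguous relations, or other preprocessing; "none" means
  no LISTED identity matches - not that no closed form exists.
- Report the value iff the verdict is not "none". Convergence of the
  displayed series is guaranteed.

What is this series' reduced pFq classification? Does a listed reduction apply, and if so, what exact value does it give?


At argument \frac{3}{7}: a 0F0 with upper {-}, lower {-}, scaled by C = \frac{9}{4}. Verdict: the I5 exponential reduction matches (the 0F0 exponential series at x = \frac{3}{7}). Value: \frac{9}{4} \cdot e^{\frac{3}{7}}.

First insight: from the first term \frac{9}{4}: the two geometric factors (C = 9/4) combine into one argument.
Consecutive-term ratio: r(k) = \frac{3}{7} * 1 / [(k+1)] ; factor over Q: parameters, x = \frac{3}{7}, and C = \frac{9}{4}.


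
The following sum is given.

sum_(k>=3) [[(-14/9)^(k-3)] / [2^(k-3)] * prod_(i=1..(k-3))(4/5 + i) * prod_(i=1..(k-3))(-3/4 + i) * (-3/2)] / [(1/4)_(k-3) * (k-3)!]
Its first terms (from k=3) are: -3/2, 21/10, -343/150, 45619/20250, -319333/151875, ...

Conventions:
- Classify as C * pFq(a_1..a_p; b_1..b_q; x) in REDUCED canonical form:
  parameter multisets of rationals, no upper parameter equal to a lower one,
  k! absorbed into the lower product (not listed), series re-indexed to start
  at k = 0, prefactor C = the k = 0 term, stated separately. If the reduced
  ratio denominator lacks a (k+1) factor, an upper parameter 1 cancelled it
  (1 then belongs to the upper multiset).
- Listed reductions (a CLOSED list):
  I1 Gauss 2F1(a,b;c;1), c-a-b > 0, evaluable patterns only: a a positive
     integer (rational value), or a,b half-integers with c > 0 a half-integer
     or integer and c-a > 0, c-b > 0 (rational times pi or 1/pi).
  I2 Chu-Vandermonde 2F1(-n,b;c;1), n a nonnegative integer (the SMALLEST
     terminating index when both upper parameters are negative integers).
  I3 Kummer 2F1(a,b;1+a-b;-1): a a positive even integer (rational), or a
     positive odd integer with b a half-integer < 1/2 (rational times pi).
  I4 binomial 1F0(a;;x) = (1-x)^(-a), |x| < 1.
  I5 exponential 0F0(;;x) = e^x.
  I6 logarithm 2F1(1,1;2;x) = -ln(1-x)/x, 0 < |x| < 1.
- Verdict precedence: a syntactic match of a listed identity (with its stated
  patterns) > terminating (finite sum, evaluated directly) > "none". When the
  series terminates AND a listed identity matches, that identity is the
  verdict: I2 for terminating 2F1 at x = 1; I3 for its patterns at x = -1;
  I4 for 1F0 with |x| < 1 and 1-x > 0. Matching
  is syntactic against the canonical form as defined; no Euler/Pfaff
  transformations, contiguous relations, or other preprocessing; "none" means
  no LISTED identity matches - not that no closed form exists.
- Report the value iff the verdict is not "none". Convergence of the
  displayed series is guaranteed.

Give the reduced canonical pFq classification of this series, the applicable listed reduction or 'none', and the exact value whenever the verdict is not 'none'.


Reduced: x = -7/9, 1F0, upper = {9/5}, lower = {-}, C = -3/2. Verdict: the I4 binomial reduction applies (the 1F0 binomial series: exponent -9/5, x = -7/9). Sum: (-3/2) * (16/9)^(-9/5).

Structural cue: from the first term -3/2: the parameter 1/4 appears in both the upper and lower lists and cancels.
Ratio: r(k) = (-7/9) * (k+9/5) / [(k+1)] ; factor over Q: parameters, x = (-7/9), and C = -3/2.


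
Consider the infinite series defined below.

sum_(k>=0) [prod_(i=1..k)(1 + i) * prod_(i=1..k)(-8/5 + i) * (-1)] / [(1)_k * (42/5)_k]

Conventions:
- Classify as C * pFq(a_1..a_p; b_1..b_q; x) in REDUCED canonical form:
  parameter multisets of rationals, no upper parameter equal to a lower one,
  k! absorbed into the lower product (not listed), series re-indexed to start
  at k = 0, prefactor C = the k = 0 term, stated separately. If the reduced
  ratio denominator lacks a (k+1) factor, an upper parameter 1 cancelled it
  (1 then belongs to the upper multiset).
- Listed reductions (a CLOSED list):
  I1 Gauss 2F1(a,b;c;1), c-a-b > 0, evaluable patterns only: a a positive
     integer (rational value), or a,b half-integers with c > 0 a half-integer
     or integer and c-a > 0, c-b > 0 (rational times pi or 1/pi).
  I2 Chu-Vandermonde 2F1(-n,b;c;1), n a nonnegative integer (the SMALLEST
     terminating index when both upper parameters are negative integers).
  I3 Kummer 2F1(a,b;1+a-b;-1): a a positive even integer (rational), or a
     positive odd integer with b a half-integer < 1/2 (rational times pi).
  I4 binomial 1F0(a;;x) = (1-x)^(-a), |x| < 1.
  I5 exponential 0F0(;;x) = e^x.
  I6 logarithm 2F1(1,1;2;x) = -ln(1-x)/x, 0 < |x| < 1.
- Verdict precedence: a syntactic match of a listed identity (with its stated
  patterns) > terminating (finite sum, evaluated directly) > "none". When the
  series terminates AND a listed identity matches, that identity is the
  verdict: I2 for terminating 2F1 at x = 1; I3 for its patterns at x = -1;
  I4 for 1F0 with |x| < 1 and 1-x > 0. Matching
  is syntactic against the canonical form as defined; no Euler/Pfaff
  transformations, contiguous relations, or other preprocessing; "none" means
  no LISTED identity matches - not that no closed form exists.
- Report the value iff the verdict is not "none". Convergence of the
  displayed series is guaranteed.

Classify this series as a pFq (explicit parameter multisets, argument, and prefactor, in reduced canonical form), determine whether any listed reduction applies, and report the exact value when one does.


Reduced: x = 1, 2F1, upper = {-3/5, 2}, lower = {42/5}, C = -1. Verdict: Gauss's theorem (I1) matches (x = 1: the Gamma ratio telescopes since c-a-b = 7 > 0 and a = 2 in Z>0). Sum: -148/175.

Structural cue: x = 1 and the running product (prefactor -1) telescopes to a rising factorial.
Ratio: r(k) = 1 * (k-3/5) (k+2) / [(k+42/5) (k+1)] ; factor over Q: parameters, x = 1, and C = -1.


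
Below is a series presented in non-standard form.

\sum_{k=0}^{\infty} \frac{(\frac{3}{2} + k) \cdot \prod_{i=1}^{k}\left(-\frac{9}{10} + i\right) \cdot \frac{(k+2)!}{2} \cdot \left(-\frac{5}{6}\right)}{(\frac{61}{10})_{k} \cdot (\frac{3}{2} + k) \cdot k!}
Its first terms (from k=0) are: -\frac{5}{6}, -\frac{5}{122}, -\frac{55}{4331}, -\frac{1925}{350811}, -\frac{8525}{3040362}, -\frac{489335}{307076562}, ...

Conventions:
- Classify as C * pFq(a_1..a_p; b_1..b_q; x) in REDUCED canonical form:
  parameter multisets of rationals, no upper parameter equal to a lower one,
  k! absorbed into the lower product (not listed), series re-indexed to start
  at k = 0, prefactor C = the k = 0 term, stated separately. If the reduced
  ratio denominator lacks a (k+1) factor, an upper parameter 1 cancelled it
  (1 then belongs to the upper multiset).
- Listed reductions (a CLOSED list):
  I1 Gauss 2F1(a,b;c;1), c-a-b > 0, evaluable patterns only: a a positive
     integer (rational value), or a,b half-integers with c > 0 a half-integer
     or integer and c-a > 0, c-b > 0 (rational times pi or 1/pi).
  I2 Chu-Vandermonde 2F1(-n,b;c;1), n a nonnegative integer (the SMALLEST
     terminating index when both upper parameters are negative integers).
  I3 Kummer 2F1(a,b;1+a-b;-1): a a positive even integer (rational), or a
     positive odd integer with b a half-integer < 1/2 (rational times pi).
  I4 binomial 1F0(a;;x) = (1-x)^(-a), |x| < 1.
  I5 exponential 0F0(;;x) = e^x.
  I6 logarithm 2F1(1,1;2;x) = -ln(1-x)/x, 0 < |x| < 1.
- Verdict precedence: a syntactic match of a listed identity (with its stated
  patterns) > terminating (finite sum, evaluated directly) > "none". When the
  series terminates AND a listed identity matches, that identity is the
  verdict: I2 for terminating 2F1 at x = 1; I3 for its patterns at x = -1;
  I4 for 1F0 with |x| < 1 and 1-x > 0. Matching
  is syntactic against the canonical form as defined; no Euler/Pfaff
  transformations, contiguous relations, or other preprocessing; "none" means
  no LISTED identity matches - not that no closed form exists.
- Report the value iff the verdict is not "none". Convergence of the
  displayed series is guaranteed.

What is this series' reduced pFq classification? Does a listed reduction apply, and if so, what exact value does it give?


Classification (C = -\frac{5}{6}): 2F1 with upper {\frac{1}{10}, 3}, lower {\frac{61}{10}}, argument x = 1. Verdict (x = 1): the Gauss summation I1 applies (x = 1: the Gamma ratio telescopes since c-a-b = 3 > 0 and a = 3 in Z>0). Exact value: -\frac{21607}{24000}.

Structural cue: t_0 = -\frac{5}{6} here, and the running product (prefactor -5/6) telescopes to a rising factorial.
Term ratio: r(k) = 1 * (k+\frac{1}{10}) (k+3) / [(k+\frac{61}{10}) (k+1)] - rational; roots negated = parameters, x = 1, C = -\frac{5}{6}.


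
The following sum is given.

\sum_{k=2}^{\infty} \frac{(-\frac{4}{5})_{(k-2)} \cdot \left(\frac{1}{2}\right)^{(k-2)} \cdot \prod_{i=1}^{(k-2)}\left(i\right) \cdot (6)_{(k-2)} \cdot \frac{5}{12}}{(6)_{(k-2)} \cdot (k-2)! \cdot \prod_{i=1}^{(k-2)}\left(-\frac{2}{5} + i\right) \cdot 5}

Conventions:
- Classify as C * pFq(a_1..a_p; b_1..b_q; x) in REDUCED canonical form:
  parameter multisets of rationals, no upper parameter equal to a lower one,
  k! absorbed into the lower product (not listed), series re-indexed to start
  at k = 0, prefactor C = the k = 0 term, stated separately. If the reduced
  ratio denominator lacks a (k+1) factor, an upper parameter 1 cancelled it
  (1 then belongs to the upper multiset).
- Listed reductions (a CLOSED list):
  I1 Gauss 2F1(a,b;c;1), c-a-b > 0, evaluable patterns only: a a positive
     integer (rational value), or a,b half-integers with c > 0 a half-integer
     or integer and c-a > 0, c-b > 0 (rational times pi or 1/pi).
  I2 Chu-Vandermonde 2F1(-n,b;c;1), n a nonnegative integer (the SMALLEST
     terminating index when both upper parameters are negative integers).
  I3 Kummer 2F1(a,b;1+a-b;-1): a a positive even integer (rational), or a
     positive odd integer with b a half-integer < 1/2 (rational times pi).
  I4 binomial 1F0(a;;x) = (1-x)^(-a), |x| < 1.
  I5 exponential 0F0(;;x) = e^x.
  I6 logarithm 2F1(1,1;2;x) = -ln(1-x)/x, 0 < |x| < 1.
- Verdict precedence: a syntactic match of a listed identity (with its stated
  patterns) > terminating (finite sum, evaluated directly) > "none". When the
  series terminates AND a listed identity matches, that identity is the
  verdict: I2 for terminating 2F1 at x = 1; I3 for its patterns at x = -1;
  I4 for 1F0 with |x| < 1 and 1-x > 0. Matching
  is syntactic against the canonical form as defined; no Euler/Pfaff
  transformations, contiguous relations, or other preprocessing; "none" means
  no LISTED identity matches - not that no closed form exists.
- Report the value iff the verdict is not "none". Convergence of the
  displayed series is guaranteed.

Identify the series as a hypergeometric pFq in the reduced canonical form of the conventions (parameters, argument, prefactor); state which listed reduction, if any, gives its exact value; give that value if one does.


This is \frac{1}{12} * 2F1(-\frac{4}{5}, 1; \frac{3}{5}; \frac{1}{2}) in reduced canonical form. Verdict: none. A 2F1 with upper {-\frac{4}{5}, 1} fits none of I1-I6 at x = \frac{1}{2}; the sum runs forever.

The tell: t_0 = \frac{1}{12} here, and the constant factors (prefactor 1/12) combine into one prefactor.
Step ratio: r(k) = \frac{1}{2} * (k-\frac{4}{5}) (k+1) / [(k+\frac{3}{5}) (k+1)] ; factor over Q: parameters, x = \frac{1}{2}, and C = \frac{1}{12}.


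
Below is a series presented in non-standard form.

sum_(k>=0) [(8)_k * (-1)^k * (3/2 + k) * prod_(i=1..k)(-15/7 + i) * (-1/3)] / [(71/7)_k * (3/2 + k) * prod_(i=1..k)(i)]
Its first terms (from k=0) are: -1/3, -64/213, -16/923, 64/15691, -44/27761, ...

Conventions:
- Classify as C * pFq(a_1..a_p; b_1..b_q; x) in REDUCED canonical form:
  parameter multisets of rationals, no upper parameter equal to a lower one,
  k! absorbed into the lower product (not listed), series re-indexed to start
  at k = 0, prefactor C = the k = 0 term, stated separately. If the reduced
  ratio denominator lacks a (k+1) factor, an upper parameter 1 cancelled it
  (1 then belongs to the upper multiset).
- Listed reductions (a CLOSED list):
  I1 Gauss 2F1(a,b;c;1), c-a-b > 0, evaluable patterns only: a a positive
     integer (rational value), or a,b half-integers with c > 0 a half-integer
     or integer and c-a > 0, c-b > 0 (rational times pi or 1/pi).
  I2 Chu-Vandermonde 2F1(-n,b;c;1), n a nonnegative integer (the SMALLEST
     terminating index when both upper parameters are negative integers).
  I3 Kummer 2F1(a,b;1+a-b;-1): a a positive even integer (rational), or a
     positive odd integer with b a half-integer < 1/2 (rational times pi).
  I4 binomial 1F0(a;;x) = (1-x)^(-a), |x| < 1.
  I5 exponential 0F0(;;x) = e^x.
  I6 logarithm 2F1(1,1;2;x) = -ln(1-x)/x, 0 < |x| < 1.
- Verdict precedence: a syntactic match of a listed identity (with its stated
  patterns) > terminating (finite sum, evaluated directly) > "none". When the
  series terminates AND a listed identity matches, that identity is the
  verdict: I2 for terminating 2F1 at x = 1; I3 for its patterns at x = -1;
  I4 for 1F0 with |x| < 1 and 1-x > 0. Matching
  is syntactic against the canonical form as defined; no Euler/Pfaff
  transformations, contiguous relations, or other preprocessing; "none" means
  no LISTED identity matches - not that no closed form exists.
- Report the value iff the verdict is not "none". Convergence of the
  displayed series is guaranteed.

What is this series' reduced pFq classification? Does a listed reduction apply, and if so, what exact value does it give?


Canonical form: C = -1/3 times 2F1 with upper {-8/7, 8}, lower {71/7}, x = -1. Verdict: Kummer's theorem (I3) matches (x = -1; c = 71/7 equals 1+a-b for upper {-8/7, 8}: listed pattern). Its exact value is -32680/50421.

Key observation: from the first term -1/3: the running product (C = -1/3) telescopes to a rising factorial.
Consecutive-term ratio: r(k) = (-1) * (k-8/7) (k+8) / [(k+71/7) (k+1)] ; factor over Q: parameters, x = (-1), and C = -1/3.


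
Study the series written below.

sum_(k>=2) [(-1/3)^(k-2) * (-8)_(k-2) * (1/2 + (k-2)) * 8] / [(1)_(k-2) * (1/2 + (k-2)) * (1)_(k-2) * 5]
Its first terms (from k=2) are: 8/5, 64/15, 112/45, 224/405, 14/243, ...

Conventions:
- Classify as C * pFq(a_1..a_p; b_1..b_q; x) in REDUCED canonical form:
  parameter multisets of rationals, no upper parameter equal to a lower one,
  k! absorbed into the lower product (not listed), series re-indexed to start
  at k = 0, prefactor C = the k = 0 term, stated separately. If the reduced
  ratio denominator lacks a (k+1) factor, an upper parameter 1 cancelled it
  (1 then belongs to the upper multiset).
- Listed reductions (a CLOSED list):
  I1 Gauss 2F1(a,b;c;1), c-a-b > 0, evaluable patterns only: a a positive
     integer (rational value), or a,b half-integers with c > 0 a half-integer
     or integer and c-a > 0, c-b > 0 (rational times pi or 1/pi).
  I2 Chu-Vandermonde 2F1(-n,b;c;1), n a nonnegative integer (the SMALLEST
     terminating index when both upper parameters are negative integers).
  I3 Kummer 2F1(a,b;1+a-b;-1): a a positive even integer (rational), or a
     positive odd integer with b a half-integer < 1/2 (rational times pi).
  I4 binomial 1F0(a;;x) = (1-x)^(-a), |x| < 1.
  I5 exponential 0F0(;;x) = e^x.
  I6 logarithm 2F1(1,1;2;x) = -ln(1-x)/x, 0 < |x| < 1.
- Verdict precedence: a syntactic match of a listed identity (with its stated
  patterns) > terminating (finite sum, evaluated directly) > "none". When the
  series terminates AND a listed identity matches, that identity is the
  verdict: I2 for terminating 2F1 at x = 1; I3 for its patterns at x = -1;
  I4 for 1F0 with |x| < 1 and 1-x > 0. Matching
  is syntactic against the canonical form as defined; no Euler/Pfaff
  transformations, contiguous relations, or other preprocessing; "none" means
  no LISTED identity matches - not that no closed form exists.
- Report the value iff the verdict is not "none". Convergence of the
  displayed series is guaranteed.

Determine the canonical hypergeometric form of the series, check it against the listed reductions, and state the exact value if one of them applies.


At argument -1/3: a 1F1 with upper {-8}, lower {1}, scaled by C = 8/5. Verdict: terminating. (-8)_k vanishes past k = 8, leaving a 9-term sum, computed directly. Its exact value is 1482977857/165337200.

Key observation: t_0 being 8/5, striking the common factor k + 1/2 reduces the term (prefactor 8/5).
Consecutive-term ratio: r(k) = (-1/3) * (k-8) / [(k+1) (k+1)] - rational in k, leading ratio (-1/3); with t_0 = 8/5, classification follows.


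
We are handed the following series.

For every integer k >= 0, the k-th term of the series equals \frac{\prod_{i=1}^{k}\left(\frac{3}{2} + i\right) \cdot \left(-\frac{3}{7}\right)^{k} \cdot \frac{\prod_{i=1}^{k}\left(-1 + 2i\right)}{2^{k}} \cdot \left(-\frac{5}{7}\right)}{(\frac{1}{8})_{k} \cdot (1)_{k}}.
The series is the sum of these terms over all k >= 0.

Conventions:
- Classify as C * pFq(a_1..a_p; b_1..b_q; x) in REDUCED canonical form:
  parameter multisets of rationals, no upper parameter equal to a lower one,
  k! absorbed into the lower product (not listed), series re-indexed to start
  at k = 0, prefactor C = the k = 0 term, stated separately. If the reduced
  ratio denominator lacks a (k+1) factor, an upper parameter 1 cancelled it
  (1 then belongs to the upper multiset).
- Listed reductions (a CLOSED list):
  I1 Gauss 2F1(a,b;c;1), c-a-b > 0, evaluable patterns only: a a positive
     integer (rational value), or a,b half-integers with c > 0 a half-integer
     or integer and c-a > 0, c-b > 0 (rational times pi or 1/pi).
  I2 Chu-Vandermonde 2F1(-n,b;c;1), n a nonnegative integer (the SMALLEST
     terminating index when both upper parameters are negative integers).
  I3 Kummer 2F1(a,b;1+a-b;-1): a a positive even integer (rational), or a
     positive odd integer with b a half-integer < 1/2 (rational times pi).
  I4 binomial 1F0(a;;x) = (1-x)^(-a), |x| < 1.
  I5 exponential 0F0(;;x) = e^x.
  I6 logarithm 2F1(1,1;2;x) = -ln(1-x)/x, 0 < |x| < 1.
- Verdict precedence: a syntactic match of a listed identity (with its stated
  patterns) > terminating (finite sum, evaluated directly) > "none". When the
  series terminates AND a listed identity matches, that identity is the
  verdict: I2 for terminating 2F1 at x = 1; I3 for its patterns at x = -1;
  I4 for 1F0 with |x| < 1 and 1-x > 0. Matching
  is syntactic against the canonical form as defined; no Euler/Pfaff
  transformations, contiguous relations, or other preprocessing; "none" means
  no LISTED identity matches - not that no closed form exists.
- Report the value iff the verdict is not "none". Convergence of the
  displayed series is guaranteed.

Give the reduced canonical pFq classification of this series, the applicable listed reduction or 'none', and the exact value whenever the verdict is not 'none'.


Reduced: x = -\frac{3}{7}, 2F1, upper = {\frac{1}{2}, \frac{5}{2}}, lower = {\frac{1}{8}}, C = -\frac{5}{7}. Verdict: none. Every listed pattern misses the 2F1 form at -\frac{3}{7}, upper {\frac{1}{2}, \frac{5}{2}}.

Key step: with t_0 = -\frac{5}{7}, the running product (C = -5/7, x = -3/7) telescopes to a rising factorial.
Consecutive-term ratio: r(k) = -\frac{3}{7} * (k+\frac{1}{2}) (k+\frac{5}{2}) / [(k+\frac{1}{8}) (k+1)] - rational in k. x = -\frac{3}{7}; t_0 = -\frac{5}{7}; negate the roots.


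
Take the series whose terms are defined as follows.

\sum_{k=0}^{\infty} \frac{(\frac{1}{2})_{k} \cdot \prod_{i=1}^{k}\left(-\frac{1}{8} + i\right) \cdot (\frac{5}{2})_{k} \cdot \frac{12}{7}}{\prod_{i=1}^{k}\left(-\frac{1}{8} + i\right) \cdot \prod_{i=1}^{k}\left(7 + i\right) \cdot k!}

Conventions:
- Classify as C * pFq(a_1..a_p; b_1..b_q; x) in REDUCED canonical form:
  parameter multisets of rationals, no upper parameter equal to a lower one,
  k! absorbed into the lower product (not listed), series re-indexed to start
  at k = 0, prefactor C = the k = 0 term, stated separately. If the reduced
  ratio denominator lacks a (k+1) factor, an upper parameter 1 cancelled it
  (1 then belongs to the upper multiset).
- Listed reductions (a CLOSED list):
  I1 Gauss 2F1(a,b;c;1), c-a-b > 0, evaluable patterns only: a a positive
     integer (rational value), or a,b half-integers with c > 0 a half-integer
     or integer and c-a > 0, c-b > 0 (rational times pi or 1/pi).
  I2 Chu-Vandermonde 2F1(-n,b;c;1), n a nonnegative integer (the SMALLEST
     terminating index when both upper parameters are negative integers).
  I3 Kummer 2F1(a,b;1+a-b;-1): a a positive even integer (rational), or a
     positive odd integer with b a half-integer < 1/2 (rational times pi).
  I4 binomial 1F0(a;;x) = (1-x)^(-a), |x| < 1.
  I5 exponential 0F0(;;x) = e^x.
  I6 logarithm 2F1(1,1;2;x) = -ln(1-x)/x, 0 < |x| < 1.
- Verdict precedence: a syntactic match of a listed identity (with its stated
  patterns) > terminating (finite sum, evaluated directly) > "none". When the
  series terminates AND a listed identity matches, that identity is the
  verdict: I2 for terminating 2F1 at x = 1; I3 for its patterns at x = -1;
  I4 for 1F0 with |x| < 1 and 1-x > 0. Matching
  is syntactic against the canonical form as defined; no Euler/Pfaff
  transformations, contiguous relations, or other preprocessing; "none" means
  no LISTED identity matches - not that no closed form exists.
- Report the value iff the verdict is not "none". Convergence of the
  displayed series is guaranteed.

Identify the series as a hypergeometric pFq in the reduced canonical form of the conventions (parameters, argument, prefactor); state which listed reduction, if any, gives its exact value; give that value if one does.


Canonical form: C = \frac{12}{7} times 2F1 with upper {\frac{1}{2}, \frac{5}{2}}, lower {8}, x = 1. Verdict: the half-integer Gauss pattern (I1) applies (x = 1; upper {\frac{1}{2}, \frac{5}{2}} half-integers, c = 8 in the evaluable pattern). Value: \frac{2097152}{315315} / \pi.

Key observation: t_0 being \frac{12}{7}, the lower running product (prefactor 12/7) is a rising factorial.
Step ratio: r(k) = 1 * (k+\frac{1}{2}) (k+\frac{5}{2}) / [(k+8) (k+1)] - rational in k. x = 1; t_0 = \frac{12}{7}; negate the roots.


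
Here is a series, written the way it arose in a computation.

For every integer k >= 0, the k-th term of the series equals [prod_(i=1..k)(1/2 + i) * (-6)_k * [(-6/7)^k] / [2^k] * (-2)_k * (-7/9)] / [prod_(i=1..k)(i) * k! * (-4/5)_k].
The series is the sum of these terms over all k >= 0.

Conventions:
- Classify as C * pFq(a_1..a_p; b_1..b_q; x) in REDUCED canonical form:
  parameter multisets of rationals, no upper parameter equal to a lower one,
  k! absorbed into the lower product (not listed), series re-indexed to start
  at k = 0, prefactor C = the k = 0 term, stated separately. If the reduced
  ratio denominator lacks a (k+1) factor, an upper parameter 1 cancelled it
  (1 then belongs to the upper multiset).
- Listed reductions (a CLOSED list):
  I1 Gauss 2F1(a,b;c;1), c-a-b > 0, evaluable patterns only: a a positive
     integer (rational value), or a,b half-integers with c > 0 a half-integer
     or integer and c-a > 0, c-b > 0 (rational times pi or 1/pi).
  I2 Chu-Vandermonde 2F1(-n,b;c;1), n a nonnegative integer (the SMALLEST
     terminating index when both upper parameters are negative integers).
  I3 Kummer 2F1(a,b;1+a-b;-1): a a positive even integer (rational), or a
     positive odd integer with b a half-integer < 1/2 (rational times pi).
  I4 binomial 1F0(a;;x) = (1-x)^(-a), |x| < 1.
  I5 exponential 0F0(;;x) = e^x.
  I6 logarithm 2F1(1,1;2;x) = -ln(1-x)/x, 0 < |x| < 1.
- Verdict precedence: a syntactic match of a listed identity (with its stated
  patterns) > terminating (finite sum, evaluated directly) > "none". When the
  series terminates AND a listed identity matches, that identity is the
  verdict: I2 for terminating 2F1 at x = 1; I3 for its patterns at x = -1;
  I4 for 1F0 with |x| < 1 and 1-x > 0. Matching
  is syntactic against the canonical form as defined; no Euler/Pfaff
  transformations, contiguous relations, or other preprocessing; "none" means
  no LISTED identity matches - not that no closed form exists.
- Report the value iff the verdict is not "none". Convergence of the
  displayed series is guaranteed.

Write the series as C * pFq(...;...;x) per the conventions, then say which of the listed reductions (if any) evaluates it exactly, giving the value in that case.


Prefactor -7/9, argument -3/7: 3F2 with upper {-6, -2, 3/2} over lower {-4/5, 1}. Verdict: terminating. (-2)_k vanishes past k = 2, leaving a 3-term sum, computed directly. Value: 42281/1008.

Key step: t_0 = -7/9 here, and the lower running product (C = -7/9) is a rising factorial.
Adjacent-term ratio: r(k) = (-3/7) * (k-6) (k-2) (k+3/2) / [(k-4/5) (k+1) (k+1)] - rational in k, leading ratio (-3/7); with t_0 = -7/9, classification follows.


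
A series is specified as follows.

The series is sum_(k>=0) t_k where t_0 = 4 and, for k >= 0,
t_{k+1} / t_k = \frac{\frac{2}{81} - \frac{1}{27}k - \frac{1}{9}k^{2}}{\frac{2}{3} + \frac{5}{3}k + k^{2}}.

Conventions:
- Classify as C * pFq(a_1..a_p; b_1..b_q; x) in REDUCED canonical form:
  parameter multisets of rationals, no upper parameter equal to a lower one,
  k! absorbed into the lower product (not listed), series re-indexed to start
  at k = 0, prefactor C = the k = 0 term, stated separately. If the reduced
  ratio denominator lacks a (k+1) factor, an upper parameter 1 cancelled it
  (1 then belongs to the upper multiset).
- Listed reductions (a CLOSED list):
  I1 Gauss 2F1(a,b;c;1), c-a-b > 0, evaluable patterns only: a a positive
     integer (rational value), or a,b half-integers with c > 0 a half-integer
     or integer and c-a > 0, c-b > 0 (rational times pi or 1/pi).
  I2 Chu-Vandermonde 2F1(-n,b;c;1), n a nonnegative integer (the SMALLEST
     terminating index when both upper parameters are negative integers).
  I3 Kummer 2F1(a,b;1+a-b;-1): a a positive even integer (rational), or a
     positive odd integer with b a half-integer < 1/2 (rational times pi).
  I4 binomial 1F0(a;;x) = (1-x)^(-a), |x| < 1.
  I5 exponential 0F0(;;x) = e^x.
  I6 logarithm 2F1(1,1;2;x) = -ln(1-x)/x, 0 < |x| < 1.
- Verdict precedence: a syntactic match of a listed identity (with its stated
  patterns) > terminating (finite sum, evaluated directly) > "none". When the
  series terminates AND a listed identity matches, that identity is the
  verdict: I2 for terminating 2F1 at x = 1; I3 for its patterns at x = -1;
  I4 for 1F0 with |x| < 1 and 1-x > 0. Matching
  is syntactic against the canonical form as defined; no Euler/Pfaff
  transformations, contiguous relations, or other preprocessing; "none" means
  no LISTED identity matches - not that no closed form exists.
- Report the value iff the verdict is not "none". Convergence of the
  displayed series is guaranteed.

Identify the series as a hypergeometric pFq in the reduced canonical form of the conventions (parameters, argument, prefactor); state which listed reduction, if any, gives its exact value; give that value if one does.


With C = 4: the canonical form is 1F0(-\frac{1}{3}; -; -\frac{1}{9}). Verdict at x = -\frac{1}{9}: binomial (I4) matches (the 1F0 binomial series: exponent 1/3, x = -\frac{1}{9}). Its exact value is 4 \cdot \left(\frac{10}{9}\right)^{\frac{1}{3}}.

Structural cue: with t_0 = 4, factor the ratio over Q (C = 4, x = -1/9): negated roots = parameters.
Ratio: r(k) = -\frac{1}{9} * (k-\frac{1}{3}) / [(k+1)] - rational; roots negated = parameters, x = -\frac{1}{9}, C = 4.


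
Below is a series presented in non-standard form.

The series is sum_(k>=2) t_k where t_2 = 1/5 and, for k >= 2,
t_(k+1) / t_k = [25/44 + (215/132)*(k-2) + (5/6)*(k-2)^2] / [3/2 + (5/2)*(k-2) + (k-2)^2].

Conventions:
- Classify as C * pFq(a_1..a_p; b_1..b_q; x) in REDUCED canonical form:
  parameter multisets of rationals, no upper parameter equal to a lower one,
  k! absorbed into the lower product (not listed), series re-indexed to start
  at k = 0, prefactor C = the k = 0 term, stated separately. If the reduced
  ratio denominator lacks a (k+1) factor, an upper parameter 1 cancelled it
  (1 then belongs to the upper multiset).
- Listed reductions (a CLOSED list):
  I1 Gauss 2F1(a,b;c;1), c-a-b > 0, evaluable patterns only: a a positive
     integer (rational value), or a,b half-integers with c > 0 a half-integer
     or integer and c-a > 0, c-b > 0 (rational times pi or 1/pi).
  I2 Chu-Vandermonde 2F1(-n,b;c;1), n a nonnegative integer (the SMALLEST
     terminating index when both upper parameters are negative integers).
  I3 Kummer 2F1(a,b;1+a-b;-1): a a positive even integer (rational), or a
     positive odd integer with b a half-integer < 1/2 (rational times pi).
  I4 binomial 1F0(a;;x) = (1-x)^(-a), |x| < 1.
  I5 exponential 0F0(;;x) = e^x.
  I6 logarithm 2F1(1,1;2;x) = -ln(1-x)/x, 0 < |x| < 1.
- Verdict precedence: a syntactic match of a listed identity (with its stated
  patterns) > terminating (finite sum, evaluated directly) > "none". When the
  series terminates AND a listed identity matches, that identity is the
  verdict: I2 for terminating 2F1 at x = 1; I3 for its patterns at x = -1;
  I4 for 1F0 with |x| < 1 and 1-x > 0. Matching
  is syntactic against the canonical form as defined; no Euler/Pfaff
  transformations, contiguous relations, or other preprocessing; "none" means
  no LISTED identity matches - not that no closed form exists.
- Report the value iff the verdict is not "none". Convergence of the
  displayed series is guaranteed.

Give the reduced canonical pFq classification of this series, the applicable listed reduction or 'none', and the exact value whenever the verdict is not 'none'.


First insight: x = (5/6) and factor the ratio over Q (prefactor 1/5): negated roots = parameters.
Step ratio: r(k) = (5/6) * (k+5/11) / [(k+1)] ; factor over Q: parameters, x = (5/6), and C = 1/5.

With C = 1/5: the canonical form is 1F0(5/11; -; 5/6). Verdict: binomial (I4) applies (the 1F0 binomial series: exponent -5/11, x = 5/6). Its exact value is (1/5) * (1/6)^(-5/11).


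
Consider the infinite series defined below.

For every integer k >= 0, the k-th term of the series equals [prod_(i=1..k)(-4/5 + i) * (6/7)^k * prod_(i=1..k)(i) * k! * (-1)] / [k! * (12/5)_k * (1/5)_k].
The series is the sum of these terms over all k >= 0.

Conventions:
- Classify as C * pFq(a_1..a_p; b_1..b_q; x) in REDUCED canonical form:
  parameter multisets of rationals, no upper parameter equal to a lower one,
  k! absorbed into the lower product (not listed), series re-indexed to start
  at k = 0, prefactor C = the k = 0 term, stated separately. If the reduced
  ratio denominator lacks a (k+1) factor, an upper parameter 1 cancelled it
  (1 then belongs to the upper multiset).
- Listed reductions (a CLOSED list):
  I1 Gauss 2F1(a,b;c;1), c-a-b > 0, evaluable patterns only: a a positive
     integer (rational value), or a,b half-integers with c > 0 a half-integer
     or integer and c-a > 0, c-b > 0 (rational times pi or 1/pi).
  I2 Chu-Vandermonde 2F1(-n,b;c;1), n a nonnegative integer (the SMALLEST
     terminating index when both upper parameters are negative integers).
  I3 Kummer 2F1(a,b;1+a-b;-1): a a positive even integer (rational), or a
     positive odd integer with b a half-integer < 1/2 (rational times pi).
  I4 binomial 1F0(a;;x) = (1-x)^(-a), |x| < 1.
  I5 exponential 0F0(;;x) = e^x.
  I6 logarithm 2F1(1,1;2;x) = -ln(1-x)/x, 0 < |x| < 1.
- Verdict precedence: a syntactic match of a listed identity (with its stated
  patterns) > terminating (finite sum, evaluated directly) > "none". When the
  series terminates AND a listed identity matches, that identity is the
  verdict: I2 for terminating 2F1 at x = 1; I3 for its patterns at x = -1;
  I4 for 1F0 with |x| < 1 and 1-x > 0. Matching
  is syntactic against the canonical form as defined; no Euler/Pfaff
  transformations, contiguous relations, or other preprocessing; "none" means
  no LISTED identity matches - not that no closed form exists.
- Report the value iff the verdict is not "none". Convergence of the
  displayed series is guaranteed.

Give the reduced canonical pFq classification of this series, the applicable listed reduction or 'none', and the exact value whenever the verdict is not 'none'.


Key step: t_0 being -1, the factorial ratio (C = -1, x = 6/7) (k+a-1)!/(a-1)! is a rising factorial (a)_k.
Consecutive-term ratio: r(k) = (6/7) * (k+1) (k+1) / [(k+12/5) (k+1)] ; factor over Q: parameters, x = (6/7), and C = -1.

At argument 6/7: a 2F1 with upper {1, 1}, lower {12/5}, scaled by C = -1. Verdict: none. A 2F1 with upper {1, 1} fits none of I1-I6 at x = 6/7; the sum runs forever.


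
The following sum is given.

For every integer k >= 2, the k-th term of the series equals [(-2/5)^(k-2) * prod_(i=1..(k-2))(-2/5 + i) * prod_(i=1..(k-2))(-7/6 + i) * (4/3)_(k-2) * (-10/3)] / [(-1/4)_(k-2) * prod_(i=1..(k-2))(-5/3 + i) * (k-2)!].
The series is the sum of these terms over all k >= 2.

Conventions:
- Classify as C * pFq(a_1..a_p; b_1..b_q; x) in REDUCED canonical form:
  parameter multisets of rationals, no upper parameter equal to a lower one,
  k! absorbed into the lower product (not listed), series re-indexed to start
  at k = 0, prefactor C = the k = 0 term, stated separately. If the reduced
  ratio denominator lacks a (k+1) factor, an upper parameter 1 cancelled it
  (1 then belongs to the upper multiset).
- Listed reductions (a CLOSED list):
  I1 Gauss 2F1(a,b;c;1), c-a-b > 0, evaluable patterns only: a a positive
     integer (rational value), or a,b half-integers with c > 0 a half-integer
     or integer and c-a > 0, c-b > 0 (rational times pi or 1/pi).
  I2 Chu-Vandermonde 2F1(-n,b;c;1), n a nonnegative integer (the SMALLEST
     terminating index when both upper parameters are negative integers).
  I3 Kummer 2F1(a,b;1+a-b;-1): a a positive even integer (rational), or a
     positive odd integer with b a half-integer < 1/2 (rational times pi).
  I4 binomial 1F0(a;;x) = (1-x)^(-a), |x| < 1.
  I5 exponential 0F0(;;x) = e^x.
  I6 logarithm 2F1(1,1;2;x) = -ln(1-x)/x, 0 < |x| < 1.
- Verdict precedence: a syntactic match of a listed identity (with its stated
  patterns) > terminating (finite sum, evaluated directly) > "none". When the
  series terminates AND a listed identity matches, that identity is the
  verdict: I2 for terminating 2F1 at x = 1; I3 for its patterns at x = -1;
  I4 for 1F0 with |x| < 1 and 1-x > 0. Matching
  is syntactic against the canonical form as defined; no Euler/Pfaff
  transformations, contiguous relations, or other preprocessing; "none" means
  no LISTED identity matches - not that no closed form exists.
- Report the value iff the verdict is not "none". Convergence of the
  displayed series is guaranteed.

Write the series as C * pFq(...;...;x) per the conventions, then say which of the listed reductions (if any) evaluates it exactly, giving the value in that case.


At argument -2/5: a 3F2 with upper {-1/6, 3/5, 4/3}, lower {-2/3, -1/4}, scaled by C = -10/3. Verdict: none (x = -2/5): each listed identity misses the multisets {-1/6, 3/5, 4/3} ; {-2/3, -1/4}.

The tell: t_0 being -10/3, the lower running product (prefactor -10/3) is a rising factorial.
Step ratio: r(k) = (-2/5) * (k-1/6) (k+3/5) (k+4/3) / [(k-2/3) (k-1/4) (k+1)] - rational in k, leading ratio (-2/5); with t_0 = -10/3, classification follows.
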